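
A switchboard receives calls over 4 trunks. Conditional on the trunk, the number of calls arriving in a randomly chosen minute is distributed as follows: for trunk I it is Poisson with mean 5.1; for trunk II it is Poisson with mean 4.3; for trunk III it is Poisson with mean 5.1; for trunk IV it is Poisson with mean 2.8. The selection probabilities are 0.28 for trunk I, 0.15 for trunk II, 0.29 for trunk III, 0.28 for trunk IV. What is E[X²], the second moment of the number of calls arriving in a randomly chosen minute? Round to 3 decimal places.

24.130

For each component E[X²] = Var + (mean)², giving I: 31.11; II: 22.79; III: 31.11; IV: 10.64.
Overall E[X²] = 0.28·31.11 + 0.15·22.79 + 0.29·31.11 + 0.28·10.64 = 24.1304.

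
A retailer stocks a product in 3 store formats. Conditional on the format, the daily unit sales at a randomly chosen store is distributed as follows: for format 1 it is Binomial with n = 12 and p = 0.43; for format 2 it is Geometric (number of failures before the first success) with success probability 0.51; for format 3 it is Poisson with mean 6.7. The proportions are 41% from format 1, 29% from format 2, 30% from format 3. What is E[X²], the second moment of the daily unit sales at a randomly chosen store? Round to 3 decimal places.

28.413

For each component E[X²] = Var + (mean)², giving 1: 29.5668; 2: 2.807; 3: 51.59.
Overall E[X²] = 0.41·29.5668 + 0.29·2.807 + 0.3·51.59 = 28.4134.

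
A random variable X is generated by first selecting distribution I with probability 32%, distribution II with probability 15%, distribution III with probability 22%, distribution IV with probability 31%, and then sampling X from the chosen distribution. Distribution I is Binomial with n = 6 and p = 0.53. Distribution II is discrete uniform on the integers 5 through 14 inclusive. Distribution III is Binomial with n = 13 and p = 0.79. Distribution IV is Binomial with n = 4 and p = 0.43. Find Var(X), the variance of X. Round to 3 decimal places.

15.981

Per component, I: μ=3.18, E[X²]=11.607; II: μ=9.5, E[X²]=98.5; III: μ=10.27, E[X²]=107.63; IV: μ=1.72, E[X²]=3.9388.
E[X] = 0.32·3.18 + 0.15·9.5 + 0.22·10.27 + 0.31·1.72 = 5.2352.
E[X²] = 0.32·11.607 + 0.15·98.5 + 0.22·107.63 + 0.31·3.9388 = 43.3888.
Var(X) = E[X²] − (E[X])² = 43.3888 − 27.4073 = 15.9815.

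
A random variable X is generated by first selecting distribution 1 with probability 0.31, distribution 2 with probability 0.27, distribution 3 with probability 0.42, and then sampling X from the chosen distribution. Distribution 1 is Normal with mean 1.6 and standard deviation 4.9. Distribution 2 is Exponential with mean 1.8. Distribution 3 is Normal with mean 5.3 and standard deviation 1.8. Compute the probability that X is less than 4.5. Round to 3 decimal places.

Conditional on each component, P(X < 4.5): 1: 0.72302; 2: 0.917915; 3: 0.328361.
By total probability, P(X < 4.5) = 0.31·0.72302 + 0.27·0.917915 + 0.42·0.328361 = 0.609885.

0.610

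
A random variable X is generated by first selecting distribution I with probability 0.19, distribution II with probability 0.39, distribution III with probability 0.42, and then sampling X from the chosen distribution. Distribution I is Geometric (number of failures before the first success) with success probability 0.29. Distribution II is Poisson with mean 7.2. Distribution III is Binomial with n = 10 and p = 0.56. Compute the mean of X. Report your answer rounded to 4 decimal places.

Component means — I: 2.44828; II: 7.2; III: 5.6.
E[X] = 0.19·2.44828 + 0.39·7.2 + 0.42·5.6 = 5.62517.

5.6252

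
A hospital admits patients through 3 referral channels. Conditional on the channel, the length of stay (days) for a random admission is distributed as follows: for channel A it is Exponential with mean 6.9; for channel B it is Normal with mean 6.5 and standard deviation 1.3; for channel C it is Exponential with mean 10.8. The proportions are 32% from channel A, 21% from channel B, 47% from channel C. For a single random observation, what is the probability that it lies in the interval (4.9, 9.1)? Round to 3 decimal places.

Conditional on each channel, P(4.9 < X < 9.1): A: 0.224128; B: 0.868045; C: 0.204678.
By total probability, P(4.9 < X < 9.1) = 0.32·0.224128 + 0.21·0.868045 + 0.47·0.204678 = 0.350209.

0.350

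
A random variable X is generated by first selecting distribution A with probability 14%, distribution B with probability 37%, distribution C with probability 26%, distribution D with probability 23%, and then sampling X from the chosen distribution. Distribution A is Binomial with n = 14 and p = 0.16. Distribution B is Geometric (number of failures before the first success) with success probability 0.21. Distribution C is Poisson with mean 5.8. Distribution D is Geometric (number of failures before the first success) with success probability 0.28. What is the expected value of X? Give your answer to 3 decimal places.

3.805

Component means — A: 2.24; B: 3.7619; C: 5.8; D: 2.57143.
E[X] = 0.14·2.24 + 0.37·3.7619 + 0.26·5.8 + 0.23·2.57143 = 3.80493.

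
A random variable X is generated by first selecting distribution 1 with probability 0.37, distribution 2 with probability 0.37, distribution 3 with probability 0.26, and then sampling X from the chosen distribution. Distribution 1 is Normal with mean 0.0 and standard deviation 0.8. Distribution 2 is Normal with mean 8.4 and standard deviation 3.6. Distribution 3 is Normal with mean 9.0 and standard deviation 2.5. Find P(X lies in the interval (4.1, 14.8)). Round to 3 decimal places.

0.564

Conditional on each component, P(4.1 < X < 14.8): 1: 1.48769e-07; 2: 0.846128; 3: 0.964832.
By total probability, P(4.1 < X < 14.8) = 0.37·1.48769e-07 + 0.37·0.846128 + 0.26·0.964832 = 0.563924.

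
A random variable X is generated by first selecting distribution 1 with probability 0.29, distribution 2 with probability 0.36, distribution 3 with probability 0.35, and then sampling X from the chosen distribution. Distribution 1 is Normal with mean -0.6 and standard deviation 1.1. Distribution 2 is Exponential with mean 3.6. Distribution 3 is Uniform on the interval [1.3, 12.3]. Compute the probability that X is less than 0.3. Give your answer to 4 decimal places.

0.2589

Conditional on each component, P(X < 0.3): 1: 0.793373; 2: 0.0799556; 3: 0.
By total probability, P(X < 0.3) = 0.29·0.793373 + 0.36·0.0799556 + 0.35·0 = 0.258862.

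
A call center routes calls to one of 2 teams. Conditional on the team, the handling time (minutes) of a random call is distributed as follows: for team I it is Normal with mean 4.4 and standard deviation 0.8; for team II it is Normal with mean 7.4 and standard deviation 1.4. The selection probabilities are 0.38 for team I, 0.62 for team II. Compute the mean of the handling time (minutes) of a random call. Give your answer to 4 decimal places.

Component means — I: 4.4; II: 7.4.
E[X] = 0.38·4.4 + 0.62·7.4 = 6.26.

6.2600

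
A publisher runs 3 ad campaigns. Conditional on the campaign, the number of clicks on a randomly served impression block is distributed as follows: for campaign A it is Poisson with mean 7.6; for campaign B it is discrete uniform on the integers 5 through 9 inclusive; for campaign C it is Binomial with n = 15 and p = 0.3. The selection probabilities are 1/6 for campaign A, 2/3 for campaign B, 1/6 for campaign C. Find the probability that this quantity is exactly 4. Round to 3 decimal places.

Conditional on each campaign, P(X = 4): A: 0.0695673; B: 0; C: 0.218623.
By total probability, P(X = 4) = 0.166667·0.0695673 + 0.666667·0 + 0.166667·0.218623 = 0.0480317.

0.048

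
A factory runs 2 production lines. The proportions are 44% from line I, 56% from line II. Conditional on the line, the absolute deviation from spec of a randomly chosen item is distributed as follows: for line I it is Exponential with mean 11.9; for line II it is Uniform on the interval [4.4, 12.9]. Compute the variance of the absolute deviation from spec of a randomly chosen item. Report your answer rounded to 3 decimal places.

Per component, I: μ=11.9, E[X²]=283.22; II: μ=8.65, E[X²]=80.8433.
E[X] = 0.44·11.9 + 0.56·8.65 = 10.08.
E[X²] = 0.44·283.22 + 0.56·80.8433 = 169.889.
Var(X) = E[X²] − (E[X])² = 169.889 − 101.606 = 68.2827.

68.283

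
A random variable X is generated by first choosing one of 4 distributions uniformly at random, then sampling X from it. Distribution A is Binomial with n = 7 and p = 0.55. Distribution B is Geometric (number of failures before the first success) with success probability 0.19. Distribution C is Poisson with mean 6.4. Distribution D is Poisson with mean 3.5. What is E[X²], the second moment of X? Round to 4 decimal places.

For each component E[X²] = Var + (mean)², giving A: 16.555; B: 40.6122; C: 47.36; D: 15.75.
Overall E[X²] = 0.25·16.555 + 0.25·40.6122 + 0.25·47.36 + 0.25·15.75 = 30.0693.

30.0693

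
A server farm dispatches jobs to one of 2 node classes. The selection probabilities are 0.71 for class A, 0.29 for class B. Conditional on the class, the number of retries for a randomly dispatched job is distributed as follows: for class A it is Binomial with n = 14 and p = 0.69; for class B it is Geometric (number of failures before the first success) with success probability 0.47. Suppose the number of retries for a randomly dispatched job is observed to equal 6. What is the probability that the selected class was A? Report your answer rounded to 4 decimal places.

0.8666

Likelihoods P(X=6 | ·): A: 0.0276403; B: 0.0104172.
Posterior ∝ prior × likelihood. Numerator for A: 0.71·0.0276403 = 0.0196246.
Normalizing constant: 0.71·0.0276403 + 0.29·0.0104172 = 0.0226456.
P(A | observation) = 0.0196246 / 0.0226456 = 0.866597.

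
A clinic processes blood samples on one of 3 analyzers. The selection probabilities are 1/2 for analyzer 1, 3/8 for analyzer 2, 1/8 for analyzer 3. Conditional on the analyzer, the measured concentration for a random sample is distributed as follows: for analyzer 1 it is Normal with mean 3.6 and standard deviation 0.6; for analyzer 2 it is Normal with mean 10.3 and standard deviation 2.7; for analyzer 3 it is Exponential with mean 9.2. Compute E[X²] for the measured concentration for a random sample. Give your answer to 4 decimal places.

70.3375

For each component E[X²] = Var + (mean)², giving 1: 13.32; 2: 113.38; 3: 169.28.
Overall E[X²] = 0.5·13.32 + 0.375·113.38 + 0.125·169.28 = 70.3375.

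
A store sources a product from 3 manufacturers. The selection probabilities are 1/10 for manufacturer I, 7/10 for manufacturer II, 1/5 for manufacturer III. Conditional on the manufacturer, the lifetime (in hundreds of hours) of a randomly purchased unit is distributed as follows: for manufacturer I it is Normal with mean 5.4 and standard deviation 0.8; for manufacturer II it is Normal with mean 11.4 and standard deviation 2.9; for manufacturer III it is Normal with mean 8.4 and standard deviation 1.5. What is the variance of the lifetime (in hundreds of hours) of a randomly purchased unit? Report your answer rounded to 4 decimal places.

Per component, I: μ=5.4, E[X²]=29.8; II: μ=11.4, E[X²]=138.37; III: μ=8.4, E[X²]=72.81.
E[X] = 0.1·5.4 + 0.7·11.4 + 0.2·8.4 = 10.2.
E[X²] = 0.1·29.8 + 0.7·138.37 + 0.2·72.81 = 114.401.
Var(X) = E[X²] − (E[X])² = 114.401 − 104.04 = 10.361.

10.3610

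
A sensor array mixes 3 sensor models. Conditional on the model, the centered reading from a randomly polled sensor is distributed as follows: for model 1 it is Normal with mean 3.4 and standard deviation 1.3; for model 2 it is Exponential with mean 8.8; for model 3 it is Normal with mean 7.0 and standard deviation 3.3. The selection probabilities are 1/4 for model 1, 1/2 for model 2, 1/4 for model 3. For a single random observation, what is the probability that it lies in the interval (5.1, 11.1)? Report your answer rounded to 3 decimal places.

0.315

Conditional on each model, P(5.1 < X < 11.1): 1: 0.0954888; 2: 0.276885; 3: 0.61057.
By total probability, P(5.1 < X < 11.1) = 0.25·0.0954888 + 0.5·0.276885 + 0.25·0.61057 = 0.314958.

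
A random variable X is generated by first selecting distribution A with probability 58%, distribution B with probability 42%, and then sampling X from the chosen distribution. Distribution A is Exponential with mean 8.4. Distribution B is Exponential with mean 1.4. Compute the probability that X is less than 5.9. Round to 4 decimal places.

Conditional on each component, P(X < 5.9): A: 0.504596; B: 0.985217.
By total probability, P(X < 5.9) = 0.58·0.504596 + 0.42·0.985217 = 0.706457.

0.7065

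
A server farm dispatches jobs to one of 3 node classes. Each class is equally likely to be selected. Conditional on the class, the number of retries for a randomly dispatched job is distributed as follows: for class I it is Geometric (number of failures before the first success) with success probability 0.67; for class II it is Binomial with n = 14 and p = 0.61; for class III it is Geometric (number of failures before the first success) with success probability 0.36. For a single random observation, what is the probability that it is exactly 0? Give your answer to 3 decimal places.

Conditional on each class, P(X = 0): I: 0.67; II: 1.88323e-06; III: 0.36.
By total probability, P(X = 0) = 0.333333·0.67 + 0.333333·1.88323e-06 + 0.333333·0.36 = 0.343334.

0.343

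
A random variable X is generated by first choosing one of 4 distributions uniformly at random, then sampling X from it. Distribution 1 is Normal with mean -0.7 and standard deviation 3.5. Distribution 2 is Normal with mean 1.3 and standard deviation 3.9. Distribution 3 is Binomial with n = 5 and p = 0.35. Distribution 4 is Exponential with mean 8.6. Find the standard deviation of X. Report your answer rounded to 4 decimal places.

6.1600

Per component, 1: μ=-0.7, E[X²]=12.74; 2: μ=1.3, E[X²]=16.9; 3: μ=1.75, E[X²]=4.2; 4: μ=8.6, E[X²]=147.92.
E[X] = 0.25·-0.7 + 0.25·1.3 + 0.25·1.75 + 0.25·8.6 = 2.7375.
E[X²] = 0.25·12.74 + 0.25·16.9 + 0.25·4.2 + 0.25·147.92 = 45.44.
Var(X) = E[X²] − (E[X])² = 45.44 − 7.49391 = 37.9461.
SD(X) = √37.9461 = 6.16004.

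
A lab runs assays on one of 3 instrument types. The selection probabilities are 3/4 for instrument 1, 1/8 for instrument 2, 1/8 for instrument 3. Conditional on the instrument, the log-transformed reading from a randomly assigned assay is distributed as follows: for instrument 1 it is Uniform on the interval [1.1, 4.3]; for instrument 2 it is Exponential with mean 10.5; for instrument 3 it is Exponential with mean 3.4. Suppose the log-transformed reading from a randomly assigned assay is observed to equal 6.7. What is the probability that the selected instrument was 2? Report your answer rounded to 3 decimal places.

0.551

Likelihoods f(6.7 | ·): 1: 0; 2: 0.0503141; 3: 0.0409926.
Posterior ∝ prior × likelihood. Numerator for 2: 0.125·0.0503141 = 0.00628926.
Normalizing constant: 0.75·0 + 0.125·0.0503141 + 0.125·0.0409926 = 0.0114133.
P(2 | observation) = 0.00628926 / 0.0114133 = 0.551045.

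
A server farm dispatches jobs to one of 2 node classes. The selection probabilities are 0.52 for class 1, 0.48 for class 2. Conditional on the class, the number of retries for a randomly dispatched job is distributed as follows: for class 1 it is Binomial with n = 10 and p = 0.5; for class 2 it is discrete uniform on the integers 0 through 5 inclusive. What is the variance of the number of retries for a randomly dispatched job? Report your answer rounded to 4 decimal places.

4.2600

Per component, 1: μ=5, E[X²]=27.5; 2: μ=2.5, E[X²]=9.16667.
E[X] = 0.52·5 + 0.48·2.5 = 3.8.
E[X²] = 0.52·27.5 + 0.48·9.16667 = 18.7.
Var(X) = E[X²] − (E[X])² = 18.7 − 14.44 = 4.26.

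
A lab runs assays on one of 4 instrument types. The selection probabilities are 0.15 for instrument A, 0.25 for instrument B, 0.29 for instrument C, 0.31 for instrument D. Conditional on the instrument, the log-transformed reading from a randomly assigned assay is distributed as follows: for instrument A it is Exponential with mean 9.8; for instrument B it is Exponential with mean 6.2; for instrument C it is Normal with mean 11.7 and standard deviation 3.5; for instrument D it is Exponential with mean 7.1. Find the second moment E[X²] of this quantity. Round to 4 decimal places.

122.5368

For each component E[X²] = Var + (mean)², giving A: 192.08; B: 76.88; C: 149.14; D: 100.82.
Overall E[X²] = 0.15·192.08 + 0.25·76.88 + 0.29·149.14 + 0.31·100.82 = 122.537.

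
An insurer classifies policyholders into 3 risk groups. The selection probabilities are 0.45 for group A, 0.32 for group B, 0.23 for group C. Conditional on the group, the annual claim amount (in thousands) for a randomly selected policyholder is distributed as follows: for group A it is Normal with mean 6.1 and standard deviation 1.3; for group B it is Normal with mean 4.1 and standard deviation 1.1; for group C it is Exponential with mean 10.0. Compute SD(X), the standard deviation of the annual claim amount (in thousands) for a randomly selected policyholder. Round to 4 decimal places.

Per component, A: μ=6.1, E[X²]=38.9; B: μ=4.1, E[X²]=18.02; C: μ=10, E[X²]=200.
E[X] = 0.45·6.1 + 0.32·4.1 + 0.23·10 = 6.357.
E[X²] = 0.45·38.9 + 0.32·18.02 + 0.23·200 = 69.2714.
Var(X) = E[X²] − (E[X])² = 69.2714 − 40.4114 = 28.86.
SD(X) = √28.86 = 5.37215.

5.3721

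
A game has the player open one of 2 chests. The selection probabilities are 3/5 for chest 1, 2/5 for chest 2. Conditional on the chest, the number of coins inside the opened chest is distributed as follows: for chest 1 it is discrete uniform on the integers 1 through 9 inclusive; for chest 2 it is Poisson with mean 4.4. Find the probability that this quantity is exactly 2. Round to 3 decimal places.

Conditional on each chest, P(X = 2): 1: 0.111111; 2: 0.118845.
By total probability, P(X = 2) = 0.6·0.111111 + 0.4·0.118845 = 0.114205.

0.114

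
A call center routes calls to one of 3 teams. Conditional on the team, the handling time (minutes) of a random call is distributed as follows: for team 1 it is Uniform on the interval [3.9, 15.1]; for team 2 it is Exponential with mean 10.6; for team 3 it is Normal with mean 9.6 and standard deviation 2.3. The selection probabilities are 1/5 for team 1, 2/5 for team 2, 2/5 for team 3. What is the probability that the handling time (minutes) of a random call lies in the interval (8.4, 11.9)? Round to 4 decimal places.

Conditional on each team, P(8.4 < X < 11.9): 1: 0.3125; 2: 0.127314; 3: 0.540419.
By total probability, P(8.4 < X < 11.9) = 0.2·0.3125 + 0.4·0.127314 + 0.4·0.540419 = 0.329593.

0.3296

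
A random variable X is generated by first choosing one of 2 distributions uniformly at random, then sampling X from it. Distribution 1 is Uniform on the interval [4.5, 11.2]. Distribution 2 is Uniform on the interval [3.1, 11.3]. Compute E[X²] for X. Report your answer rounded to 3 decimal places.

For each component E[X²] = Var + (mean)², giving 1: 65.3633; 2: 57.4433.
Overall E[X²] = 0.5·65.3633 + 0.5·57.4433 = 61.4033.

61.403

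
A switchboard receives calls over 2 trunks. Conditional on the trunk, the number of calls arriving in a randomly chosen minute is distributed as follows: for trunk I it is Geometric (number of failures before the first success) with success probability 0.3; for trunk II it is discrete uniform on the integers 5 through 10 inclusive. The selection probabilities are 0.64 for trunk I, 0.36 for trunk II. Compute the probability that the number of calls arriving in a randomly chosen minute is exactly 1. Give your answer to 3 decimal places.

Conditional on each trunk, P(X = 1): I: 0.21; II: 0.
By total probability, P(X = 1) = 0.64·0.21 + 0.36·0 = 0.1344.

0.134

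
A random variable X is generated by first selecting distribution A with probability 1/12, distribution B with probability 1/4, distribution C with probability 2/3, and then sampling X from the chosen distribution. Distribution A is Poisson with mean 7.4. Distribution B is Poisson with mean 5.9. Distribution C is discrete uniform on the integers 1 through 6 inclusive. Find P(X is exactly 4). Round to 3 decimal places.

0.152

Conditional on each component, P(X = 4): A: 0.0763724; B: 0.138312; C: 0.166667.
By total probability, P(X = 4) = 0.0833333·0.0763724 + 0.25·0.138312 + 0.666667·0.166667 = 0.152053.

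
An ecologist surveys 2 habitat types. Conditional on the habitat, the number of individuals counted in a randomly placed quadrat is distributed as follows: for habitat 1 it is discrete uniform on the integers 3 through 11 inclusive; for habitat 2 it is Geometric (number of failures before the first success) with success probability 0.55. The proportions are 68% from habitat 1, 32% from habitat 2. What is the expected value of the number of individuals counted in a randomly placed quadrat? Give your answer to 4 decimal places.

Component means — 1: 7; 2: 0.818182.
E[X] = 0.68·7 + 0.32·0.818182 = 5.02182.

5.0218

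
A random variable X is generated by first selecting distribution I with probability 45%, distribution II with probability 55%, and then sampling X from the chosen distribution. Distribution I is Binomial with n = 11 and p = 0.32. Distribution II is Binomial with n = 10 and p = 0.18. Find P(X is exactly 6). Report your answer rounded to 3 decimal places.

0.034

Conditional on each component, P(X = 6): I: 0.0721251; II: 0.00322931.
By total probability, P(X = 6) = 0.45·0.0721251 + 0.55·0.00322931 = 0.0342324.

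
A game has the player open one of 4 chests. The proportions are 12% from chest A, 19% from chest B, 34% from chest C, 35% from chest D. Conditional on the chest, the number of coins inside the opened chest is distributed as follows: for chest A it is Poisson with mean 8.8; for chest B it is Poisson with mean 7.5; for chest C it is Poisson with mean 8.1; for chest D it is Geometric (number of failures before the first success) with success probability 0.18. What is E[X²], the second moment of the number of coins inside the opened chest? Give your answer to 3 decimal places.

63.644

For each component E[X²] = Var + (mean)², giving A: 86.24; B: 63.75; C: 73.71; D: 46.0617.
Overall E[X²] = 0.12·86.24 + 0.19·63.75 + 0.34·73.71 + 0.35·46.0617 = 63.6443.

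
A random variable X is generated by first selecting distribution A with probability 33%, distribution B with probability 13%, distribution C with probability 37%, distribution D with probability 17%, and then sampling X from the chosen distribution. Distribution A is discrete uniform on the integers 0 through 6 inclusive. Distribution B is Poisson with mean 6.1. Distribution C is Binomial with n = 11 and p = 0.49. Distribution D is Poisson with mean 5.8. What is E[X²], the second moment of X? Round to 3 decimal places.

28.391

For each component E[X²] = Var + (mean)², giving A: 13; B: 43.31; C: 31.801; D: 39.44.
Overall E[X²] = 0.33·13 + 0.13·43.31 + 0.37·31.801 + 0.17·39.44 = 28.3915.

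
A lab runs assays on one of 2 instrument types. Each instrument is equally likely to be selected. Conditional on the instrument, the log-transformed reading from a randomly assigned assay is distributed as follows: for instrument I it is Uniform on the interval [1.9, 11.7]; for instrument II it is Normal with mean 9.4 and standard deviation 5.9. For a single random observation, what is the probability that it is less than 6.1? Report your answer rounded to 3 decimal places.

0.358

Conditional on each instrument, P(X < 6.1): I: 0.428571; II: 0.287971.
By total probability, P(X < 6.1) = 0.5·0.428571 + 0.5·0.287971 = 0.358271.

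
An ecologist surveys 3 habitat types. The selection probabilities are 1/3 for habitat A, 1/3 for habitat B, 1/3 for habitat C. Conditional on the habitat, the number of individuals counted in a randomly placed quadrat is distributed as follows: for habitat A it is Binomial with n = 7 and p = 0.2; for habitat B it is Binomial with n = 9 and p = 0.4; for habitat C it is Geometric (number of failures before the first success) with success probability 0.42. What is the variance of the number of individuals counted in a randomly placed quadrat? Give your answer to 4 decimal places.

Per component, A: μ=1.4, E[X²]=3.08; B: μ=3.6, E[X²]=15.12; C: μ=1.38095, E[X²]=5.19501.
E[X] = 0.333333·1.4 + 0.333333·3.6 + 0.333333·1.38095 = 2.12698.
E[X²] = 0.333333·3.08 + 0.333333·15.12 + 0.333333·5.19501 = 7.79834.
Var(X) = E[X²] − (E[X])² = 7.79834 − 4.52406 = 3.27428.

3.2743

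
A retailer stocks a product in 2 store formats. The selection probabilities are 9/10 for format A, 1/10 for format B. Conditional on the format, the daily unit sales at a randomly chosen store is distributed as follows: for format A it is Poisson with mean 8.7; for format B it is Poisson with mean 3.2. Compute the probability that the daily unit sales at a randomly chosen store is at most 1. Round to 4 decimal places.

0.0186

Conditional on each format, P(X ≤ 1): A: 0.00161588; B: 0.171201.
By total probability, P(X ≤ 1) = 0.9·0.00161588 + 0.1·0.171201 = 0.0185744.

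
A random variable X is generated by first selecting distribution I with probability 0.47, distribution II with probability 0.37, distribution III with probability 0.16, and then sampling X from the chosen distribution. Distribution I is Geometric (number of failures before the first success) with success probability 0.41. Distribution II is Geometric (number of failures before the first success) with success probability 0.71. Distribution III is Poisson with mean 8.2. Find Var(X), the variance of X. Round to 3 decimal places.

Per component, I: μ=1.43902, E[X²]=5.58061; II: μ=0.408451, E[X²]=0.742115; III: μ=8.2, E[X²]=75.44.
E[X] = 0.47·1.43902 + 0.37·0.408451 + 0.16·8.2 = 2.13947.
E[X²] = 0.47·5.58061 + 0.37·0.742115 + 0.16·75.44 = 14.9679.
Var(X) = E[X²] − (E[X])² = 14.9679 − 4.57732 = 10.3905.

10.391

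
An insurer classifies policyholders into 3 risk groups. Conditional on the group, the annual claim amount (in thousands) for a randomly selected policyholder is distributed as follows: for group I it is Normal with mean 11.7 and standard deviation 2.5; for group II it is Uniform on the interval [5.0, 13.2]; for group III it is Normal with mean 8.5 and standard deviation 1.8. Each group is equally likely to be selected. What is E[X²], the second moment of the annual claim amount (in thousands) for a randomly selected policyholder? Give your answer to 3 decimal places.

102.348

For each component E[X²] = Var + (mean)², giving I: 143.14; II: 88.4133; III: 75.49.
Overall E[X²] = 0.333333·143.14 + 0.333333·88.4133 + 0.333333·75.49 = 102.348.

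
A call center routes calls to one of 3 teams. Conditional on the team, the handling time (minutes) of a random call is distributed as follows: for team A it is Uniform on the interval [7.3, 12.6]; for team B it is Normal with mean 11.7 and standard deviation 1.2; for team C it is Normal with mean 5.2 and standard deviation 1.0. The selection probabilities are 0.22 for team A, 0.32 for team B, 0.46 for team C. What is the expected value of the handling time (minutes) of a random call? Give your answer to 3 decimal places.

8.325

Component means — A: 9.95; B: 11.7; C: 5.2.
E[X] = 0.22·9.95 + 0.32·11.7 + 0.46·5.2 = 8.325.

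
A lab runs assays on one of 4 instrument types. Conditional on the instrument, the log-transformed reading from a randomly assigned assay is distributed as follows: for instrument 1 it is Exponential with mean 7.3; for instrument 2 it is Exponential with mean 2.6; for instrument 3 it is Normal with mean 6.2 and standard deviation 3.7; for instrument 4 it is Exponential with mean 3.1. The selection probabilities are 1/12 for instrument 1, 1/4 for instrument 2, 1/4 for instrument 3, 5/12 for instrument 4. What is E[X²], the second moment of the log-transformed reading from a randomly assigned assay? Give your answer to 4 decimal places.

For each component E[X²] = Var + (mean)², giving 1: 106.58; 2: 13.52; 3: 52.13; 4: 19.22.
Overall E[X²] = 0.0833333·106.58 + 0.25·13.52 + 0.25·52.13 + 0.416667·19.22 = 33.3025.

33.3025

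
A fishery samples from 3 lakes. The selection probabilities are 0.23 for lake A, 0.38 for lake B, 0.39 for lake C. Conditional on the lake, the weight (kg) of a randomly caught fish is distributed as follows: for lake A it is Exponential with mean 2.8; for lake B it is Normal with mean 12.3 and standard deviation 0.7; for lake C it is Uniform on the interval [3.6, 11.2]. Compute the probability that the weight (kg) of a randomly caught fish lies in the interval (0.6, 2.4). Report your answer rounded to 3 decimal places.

0.088

Conditional on each lake, P(0.6 < X < 2.4): A: 0.382745; B: 0; C: 0.
By total probability, P(0.6 < X < 2.4) = 0.23·0.382745 + 0.38·0 + 0.39·0 = 0.0880313.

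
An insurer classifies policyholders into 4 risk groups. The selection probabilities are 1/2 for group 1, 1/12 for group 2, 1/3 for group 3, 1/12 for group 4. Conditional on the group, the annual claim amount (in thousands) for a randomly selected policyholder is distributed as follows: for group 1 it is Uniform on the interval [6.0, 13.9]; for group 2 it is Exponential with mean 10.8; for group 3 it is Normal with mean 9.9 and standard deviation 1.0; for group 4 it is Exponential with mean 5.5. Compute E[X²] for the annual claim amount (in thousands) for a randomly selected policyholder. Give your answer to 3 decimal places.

109.587

For each component E[X²] = Var + (mean)², giving 1: 104.203; 2: 233.28; 3: 99.01; 4: 60.5.
Overall E[X²] = 0.5·104.203 + 0.0833333·233.28 + 0.333333·99.01 + 0.0833333·60.5 = 109.587.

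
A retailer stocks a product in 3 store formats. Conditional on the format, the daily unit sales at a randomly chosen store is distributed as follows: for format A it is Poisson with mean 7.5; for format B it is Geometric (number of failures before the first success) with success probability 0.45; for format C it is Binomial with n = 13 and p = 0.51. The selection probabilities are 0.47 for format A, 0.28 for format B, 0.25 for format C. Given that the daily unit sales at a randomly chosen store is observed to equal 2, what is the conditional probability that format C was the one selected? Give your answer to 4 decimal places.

Likelihoods P(X=2 | ·): A: 0.0155555; B: 0.136125; C: 0.00793217.
Posterior ∝ prior × likelihood. Numerator for C: 0.25·0.00793217 = 0.00198304.
Normalizing constant: 0.47·0.0155555 + 0.28·0.136125 + 0.25·0.00793217 = 0.0474091.
P(C | observation) = 0.00198304 / 0.0474091 = 0.0418283.

0.0418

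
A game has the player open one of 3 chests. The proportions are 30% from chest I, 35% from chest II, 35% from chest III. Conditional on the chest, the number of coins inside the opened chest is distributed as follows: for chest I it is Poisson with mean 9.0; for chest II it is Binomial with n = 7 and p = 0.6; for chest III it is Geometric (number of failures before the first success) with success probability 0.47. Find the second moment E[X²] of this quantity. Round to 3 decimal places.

35.047

For each component E[X²] = Var + (mean)², giving I: 90; II: 19.32; III: 3.67089.
Overall E[X²] = 0.3·90 + 0.35·19.32 + 0.35·3.67089 = 35.0468.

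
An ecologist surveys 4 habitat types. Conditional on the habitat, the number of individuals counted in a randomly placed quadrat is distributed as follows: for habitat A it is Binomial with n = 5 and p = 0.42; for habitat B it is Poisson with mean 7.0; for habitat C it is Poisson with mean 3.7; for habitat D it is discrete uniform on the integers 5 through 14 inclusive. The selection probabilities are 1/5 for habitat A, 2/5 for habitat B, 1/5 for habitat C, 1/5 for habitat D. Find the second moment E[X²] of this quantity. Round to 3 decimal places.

46.704

For each component E[X²] = Var + (mean)², giving A: 5.628; B: 56; C: 17.39; D: 98.5.
Overall E[X²] = 0.2·5.628 + 0.4·56 + 0.2·17.39 + 0.2·98.5 = 46.7036.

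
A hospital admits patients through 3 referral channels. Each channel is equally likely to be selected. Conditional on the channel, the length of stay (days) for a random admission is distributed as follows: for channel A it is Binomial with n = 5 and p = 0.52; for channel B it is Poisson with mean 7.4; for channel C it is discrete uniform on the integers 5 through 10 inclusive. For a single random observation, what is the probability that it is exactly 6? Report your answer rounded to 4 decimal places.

Conditional on each channel, P(X = 6): A: 0; B: 0.139405; C: 0.166667.
By total probability, P(X = 6) = 0.333333·0 + 0.333333·0.139405 + 0.333333·0.166667 = 0.102024.

0.1020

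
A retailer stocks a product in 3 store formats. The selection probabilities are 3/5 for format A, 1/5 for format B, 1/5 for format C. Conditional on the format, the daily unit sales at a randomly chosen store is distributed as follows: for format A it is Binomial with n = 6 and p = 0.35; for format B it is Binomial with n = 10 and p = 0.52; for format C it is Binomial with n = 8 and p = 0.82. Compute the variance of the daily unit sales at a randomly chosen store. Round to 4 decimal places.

Per component, A: μ=2.1, E[X²]=5.775; B: μ=5.2, E[X²]=29.536; C: μ=6.56, E[X²]=44.2144.
E[X] = 0.6·2.1 + 0.2·5.2 + 0.2·6.56 = 3.612.
E[X²] = 0.6·5.775 + 0.2·29.536 + 0.2·44.2144 = 18.2151.
Var(X) = E[X²] − (E[X])² = 18.2151 − 13.0465 = 5.16854.

5.1685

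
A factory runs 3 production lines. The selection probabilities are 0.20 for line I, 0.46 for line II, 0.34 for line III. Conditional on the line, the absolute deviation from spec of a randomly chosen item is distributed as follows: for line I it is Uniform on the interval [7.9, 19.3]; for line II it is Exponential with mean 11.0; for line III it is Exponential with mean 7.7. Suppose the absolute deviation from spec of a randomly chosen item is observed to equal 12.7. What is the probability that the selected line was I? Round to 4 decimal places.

0.4474

Likelihoods f(12.7 | ·): I: 0.0877193; II: 0.0286546; III: 0.0249577.
Posterior ∝ prior × likelihood. Numerator for I: 0.2·0.0877193 = 0.0175439.
Normalizing constant: 0.2·0.0877193 + 0.46·0.0286546 + 0.34·0.0249577 = 0.0392106.
P(I | observation) = 0.0175439 / 0.0392106 = 0.447426.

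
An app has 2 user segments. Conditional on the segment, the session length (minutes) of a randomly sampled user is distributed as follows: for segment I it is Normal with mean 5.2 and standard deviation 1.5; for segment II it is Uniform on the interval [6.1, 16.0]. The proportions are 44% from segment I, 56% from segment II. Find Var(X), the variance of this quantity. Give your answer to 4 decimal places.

13.9962

Per component, I: μ=5.2, E[X²]=29.29; II: μ=11.05, E[X²]=130.27.
E[X] = 0.44·5.2 + 0.56·11.05 = 8.476.
E[X²] = 0.44·29.29 + 0.56·130.27 = 85.8388.
Var(X) = E[X²] − (E[X])² = 85.8388 − 71.8426 = 13.9962.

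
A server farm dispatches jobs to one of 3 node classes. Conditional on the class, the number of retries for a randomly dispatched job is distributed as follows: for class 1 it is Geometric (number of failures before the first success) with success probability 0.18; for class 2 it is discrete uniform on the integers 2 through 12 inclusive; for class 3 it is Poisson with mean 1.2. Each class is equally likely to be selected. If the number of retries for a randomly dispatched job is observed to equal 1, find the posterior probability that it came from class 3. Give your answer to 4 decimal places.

0.7100

Likelihoods P(X=1 | ·): 1: 0.1476; 2: 0; 3: 0.361433.
Posterior ∝ prior × likelihood. Numerator for 3: 0.333333·0.361433 = 0.120478.
Normalizing constant: 0.333333·0.1476 + 0.333333·0 + 0.333333·0.361433 = 0.169678.
P(3 | observation) = 0.120478 / 0.169678 = 0.710038.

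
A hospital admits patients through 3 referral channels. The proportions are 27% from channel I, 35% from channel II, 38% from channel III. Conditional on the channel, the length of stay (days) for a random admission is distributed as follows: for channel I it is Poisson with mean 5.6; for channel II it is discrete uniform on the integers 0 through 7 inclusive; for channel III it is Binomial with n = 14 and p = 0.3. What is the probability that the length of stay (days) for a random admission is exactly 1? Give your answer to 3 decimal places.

0.065

Conditional on each channel, P(X = 1): I: 0.020708; II: 0.125; III: 0.0406934.
By total probability, P(X = 1) = 0.27·0.020708 + 0.35·0.125 + 0.38·0.0406934 = 0.0648047.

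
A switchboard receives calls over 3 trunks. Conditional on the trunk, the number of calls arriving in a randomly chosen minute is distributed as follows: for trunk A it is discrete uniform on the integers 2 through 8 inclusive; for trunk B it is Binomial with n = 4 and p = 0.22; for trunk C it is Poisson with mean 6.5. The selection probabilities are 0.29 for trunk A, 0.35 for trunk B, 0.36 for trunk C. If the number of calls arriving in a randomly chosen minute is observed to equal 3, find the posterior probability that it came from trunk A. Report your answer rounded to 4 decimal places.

0.5323

Likelihoods P(X=3 | ·): A: 0.142857; B: 0.0332218; C: 0.0688137.
Posterior ∝ prior × likelihood. Numerator for A: 0.29·0.142857 = 0.0414286.
Normalizing constant: 0.29·0.142857 + 0.35·0.0332218 + 0.36·0.0688137 = 0.0778291.
P(A | observation) = 0.0414286 / 0.0778291 = 0.532302.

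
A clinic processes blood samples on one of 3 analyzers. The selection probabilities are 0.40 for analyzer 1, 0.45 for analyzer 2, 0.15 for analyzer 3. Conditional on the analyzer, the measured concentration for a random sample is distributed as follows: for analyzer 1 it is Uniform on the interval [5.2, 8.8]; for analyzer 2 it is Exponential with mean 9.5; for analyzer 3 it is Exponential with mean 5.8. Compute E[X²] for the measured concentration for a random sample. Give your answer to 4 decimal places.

For each component E[X²] = Var + (mean)², giving 1: 50.08; 2: 180.5; 3: 67.28.
Overall E[X²] = 0.4·50.08 + 0.45·180.5 + 0.15·67.28 = 111.349.

111.3490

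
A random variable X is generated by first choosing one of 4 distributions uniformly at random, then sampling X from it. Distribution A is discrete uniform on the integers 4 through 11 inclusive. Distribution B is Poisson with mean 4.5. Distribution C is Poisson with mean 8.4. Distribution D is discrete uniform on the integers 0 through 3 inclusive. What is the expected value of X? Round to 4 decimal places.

5.4750

Component means — A: 7.5; B: 4.5; C: 8.4; D: 1.5.
E[X] = 0.25·7.5 + 0.25·4.5 + 0.25·8.4 + 0.25·1.5 = 5.475.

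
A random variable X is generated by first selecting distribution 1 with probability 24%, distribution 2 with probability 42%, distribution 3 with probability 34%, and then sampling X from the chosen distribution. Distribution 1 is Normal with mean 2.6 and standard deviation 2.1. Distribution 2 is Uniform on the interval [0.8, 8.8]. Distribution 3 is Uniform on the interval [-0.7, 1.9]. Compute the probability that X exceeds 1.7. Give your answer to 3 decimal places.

Conditional on each component, P(X > 1.7): 1: 0.665882; 2: 0.8875; 3: 0.0769231.
By total probability, P(X > 1.7) = 0.24·0.665882 + 0.42·0.8875 + 0.34·0.0769231 = 0.558716.

0.559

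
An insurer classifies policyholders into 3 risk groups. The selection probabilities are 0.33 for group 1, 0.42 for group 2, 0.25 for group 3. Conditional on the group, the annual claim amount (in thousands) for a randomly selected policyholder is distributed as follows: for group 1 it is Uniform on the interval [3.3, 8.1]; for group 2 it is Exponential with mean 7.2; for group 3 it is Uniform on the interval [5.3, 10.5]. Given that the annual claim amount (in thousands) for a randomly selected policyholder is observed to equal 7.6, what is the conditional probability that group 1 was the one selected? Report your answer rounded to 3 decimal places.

0.501

Likelihoods f(7.6 | ·): 1: 0.208333; 2: 0.0483332; 3: 0.192308.
Posterior ∝ prior × likelihood. Numerator for 1: 0.33·0.208333 = 0.06875.
Normalizing constant: 0.33·0.208333 + 0.42·0.0483332 + 0.25·0.192308 = 0.137127.
P(1 | observation) = 0.06875 / 0.137127 = 0.501361.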